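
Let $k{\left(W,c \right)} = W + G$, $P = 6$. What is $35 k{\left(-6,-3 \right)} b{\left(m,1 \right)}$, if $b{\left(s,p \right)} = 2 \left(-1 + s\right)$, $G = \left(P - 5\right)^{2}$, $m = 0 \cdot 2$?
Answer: $350$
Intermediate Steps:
$m = 0$
$G = 1$ ($G = \left(6 - 5\right)^{2} = 1^{2} = 1$)
$b{\left(s,p \right)} = -2 + 2 s$
$k{\left(W,c \right)} = 1 + W$ ($k{\left(W,c \right)} = W + 1 = 1 + W$)
$35 k{\left(-6,-3 \right)} b{\left(m,1 \right)} = 35 \left(1 - 6\right) \left(-2 + 2 \cdot 0\right) = 35 \left(-5\right) \left(-2 + 0\right) = \left(-175\right) \left(-2\right) = 350$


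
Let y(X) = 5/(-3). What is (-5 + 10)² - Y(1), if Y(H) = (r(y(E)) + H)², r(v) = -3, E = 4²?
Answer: 21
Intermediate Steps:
E = 16
y(X) = -5/3 (y(X) = 5*(-⅓) = -5/3)
Y(H) = (-3 + H)²
(-5 + 10)² - Y(1) = (-5 + 10)² - (-3 + 1)² = 5² - 1*(-2)² = 25 - 1*4 = 25 - 4 = 21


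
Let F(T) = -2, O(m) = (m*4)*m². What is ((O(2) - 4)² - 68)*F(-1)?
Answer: -1432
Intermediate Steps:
O(m) = 4*m³ (O(m) = (4*m)*m² = 4*m³)
((O(2) - 4)² - 68)*F(-1) = ((4*2³ - 4)² - 68)*(-2) = ((4*8 - 4)² - 68)*(-2) = ((32 - 4)² - 68)*(-2) = (28² - 68)*(-2) = (784 - 68)*(-2) = 716*(-2) = -1432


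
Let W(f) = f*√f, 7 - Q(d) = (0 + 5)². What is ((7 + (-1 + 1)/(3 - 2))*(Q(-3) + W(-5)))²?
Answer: 9751 + 8820*I*√5 ≈ 9751.0 + 19722.0*I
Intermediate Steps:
Q(d) = -18 (Q(d) = 7 - (0 + 5)² = 7 - 1*5² = 7 - 1*25 = 7 - 25 = -18)
W(f) = f^(3/2)
((7 + (-1 + 1)/(3 - 2))*(Q(-3) + W(-5)))² = ((7 + (-1 + 1)/(3 - 2))*(-18 + (-5)^(3/2)))² = ((7 + 0/1)*(-18 - 5*I*√5))² = ((7 + 0*1)*(-18 - 5*I*√5))² = ((7 + 0)*(-18 - 5*I*√5))² = (7*(-18 - 5*I*√5))² = (-126 - 35*I*√5)²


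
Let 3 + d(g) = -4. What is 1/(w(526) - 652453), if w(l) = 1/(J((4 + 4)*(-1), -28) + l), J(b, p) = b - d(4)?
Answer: -525/342537824 ≈ -1.5327e-6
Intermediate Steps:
d(g) = -7 (d(g) = -3 - 4 = -7)
J(b, p) = 7 + b (J(b, p) = b - 1*(-7) = b + 7 = 7 + b)
w(l) = 1/(-1 + l) (w(l) = 1/((7 + (4 + 4)*(-1)) + l) = 1/((7 + 8*(-1)) + l) = 1/((7 - 8) + l) = 1/(-1 + l))
1/(w(526) - 652453) = 1/(1/(-1 + 526) - 652453) = 1/(1/525 - 652453) = 1/(-342537824/525) = -525/342537824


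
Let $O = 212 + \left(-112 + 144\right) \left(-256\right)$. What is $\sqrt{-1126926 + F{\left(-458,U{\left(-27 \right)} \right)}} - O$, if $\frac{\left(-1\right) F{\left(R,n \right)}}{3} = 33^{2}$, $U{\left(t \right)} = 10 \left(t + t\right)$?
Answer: $7980 + 9 i \sqrt{13953} \approx 7980.0 + 1063.1 i$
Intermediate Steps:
$U{\left(t \right)} = 20 t$ ($U{\left(t \right)} = 10 \cdot 2 t = 20 t$)
$F{\left(R,n \right)} = -3267$ ($F{\left(R,n \right)} = - 3 \cdot 33^{2} = \left(-3\right) 1089 = -3267$)
$O = -7980$ ($O = 212 + 32 \left(-256\right) = 212 - 8192 = -7980$)
$\sqrt{-1126926 + F{\left(-458,U{\left(-27 \right)} \right)}} - O = \sqrt{-1126926 - 3267} - -7980 = \sqrt{-1130193} + 7980 = 9 i \sqrt{13953} + 7980 = 7980 + 9 i \sqrt{13953}$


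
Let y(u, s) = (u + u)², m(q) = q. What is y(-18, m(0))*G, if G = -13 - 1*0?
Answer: -16848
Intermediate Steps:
y(u, s) = 4*u² (y(u, s) = (2*u)² = 4*u²)
G = -13 (G = -13 + 0 = -13)
y(-18, m(0))*G = (4*(-18)²)*(-13) = (4*324)*(-13) = 1296*(-13) = -16848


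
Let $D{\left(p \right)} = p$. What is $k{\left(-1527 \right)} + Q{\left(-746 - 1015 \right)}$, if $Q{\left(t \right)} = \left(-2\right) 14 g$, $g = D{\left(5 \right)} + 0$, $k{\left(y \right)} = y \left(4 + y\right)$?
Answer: $2325481$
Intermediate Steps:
$g = 5$ ($g = 5 + 0 = 5$)
$Q{\left(t \right)} = -140$ ($Q{\left(t \right)} = \left(-2\right) 14 \cdot 5 = \left(-28\right) 5 = -140$)
$k{\left(-1527 \right)} + Q{\left(-746 - 1015 \right)} = - 1527 \left(4 - 1527\right) - 140 = \left(-1527\right) \left(-1523\right) - 140 = 2325621 - 140 = 2325481$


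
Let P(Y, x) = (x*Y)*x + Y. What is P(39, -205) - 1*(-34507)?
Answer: 1673521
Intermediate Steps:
P(Y, x) = Y + Y*x² (P(Y, x) = (Y*x)*x + Y = Y*x² + Y = Y + Y*x²)
P(39, -205) - 1*(-34507) = 39*(1 + (-205)²) - 1*(-34507) = 39*(1 + 42025) + 34507 = 39*42026 + 34507 = 1639014 + 34507 = 1673521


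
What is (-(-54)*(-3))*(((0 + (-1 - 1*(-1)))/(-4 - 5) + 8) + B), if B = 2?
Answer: -1620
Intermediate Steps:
(-(-54)*(-3))*(((0 + (-1 - 1*(-1)))/(-4 - 5) + 8) + B) = (-(-54)*(-3))*(((0 + (-1 - 1*(-1)))/(-4 - 5) + 8) + 2) = (-18*9)*(((0 + (-1 + 1))/(-9) + 8) + 2) = -162*(((0 + 0)*(-1/9) + 8) + 2) = -162*((0*(-1/9) + 8) + 2) = -162*((0 + 8) + 2) = -162*(8 + 2) = -162*10 = -1620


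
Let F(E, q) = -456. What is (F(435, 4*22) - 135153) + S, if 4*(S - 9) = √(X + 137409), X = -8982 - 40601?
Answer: -135600 + √87826/4 ≈ -1.3553e+5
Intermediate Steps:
X = -49583
S = 9 + √87826/4 (S = 9 + √(-49583 + 137409)/4 = 9 + √87826/4 ≈ 83.089)
(F(435, 4*22) - 135153) + S = (-456 - 135153) + (9 + √87826/4) = -135609 + (9 + √87826/4) = -135600 + √87826/4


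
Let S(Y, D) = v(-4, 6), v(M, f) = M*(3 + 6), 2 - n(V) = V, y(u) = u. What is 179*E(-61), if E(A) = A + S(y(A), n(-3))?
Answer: -17363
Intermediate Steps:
n(V) = 2 - V
v(M, f) = 9*M (v(M, f) = M*9 = 9*M)
S(Y, D) = -36 (S(Y, D) = 9*(-4) = -36)
E(A) = -36 + A (E(A) = A - 36 = -36 + A)
179*E(-61) = 179*(-36 - 61) = 179*(-97) = -17363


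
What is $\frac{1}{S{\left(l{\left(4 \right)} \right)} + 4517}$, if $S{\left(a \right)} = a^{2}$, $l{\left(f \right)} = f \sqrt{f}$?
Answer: $\frac{1}{4581} \approx 0.00021829$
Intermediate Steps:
$l{\left(f \right)} = f^{\frac{3}{2}}$
$\frac{1}{S{\left(l{\left(4 \right)} \right)} + 4517} = \frac{1}{\left(4^{\frac{3}{2}}\right)^{2} + 4517} = \frac{1}{8^{2} + 4517} = \frac{1}{64 + 4517} = \frac{1}{4581}$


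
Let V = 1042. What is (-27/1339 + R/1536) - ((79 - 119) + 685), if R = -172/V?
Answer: -345583408873/535771392 ≈ -645.02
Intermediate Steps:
R = -86/521 (R = -172/1042 = -172*1/1042 = -86/521 ≈ -0.16507)
(-27/1339 + R/1536) - ((79 - 119) + 685) = (-27/1339 - 86/521/1536) - ((79 - 119) + 685) = (-27*1/1339 - 86/521*1/1536) - (-40 + 685) = (-27/1339 - 43/400128) - 1*645 = -10861033/535771392 - 645 = -345583408873/535771392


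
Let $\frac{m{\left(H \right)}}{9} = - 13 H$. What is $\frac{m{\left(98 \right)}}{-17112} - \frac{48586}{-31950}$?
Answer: $\frac{99811861}{45560700} \approx 2.1907$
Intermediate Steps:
$m{\left(H \right)} = - 117 H$ ($m{\left(H \right)} = 9 \left(- 13 H\right) = - 117 H$)
$\frac{m{\left(98 \right)}}{-17112} - \frac{48586}{-31950} = \frac{\left(-117\right) 98}{-17112} - \frac{48586}{-31950} = \left(-11466\right) \left(- \frac{1}{17112}\right) - - \frac{24293}{15975} = \frac{1911}{2852} + \frac{24293}{15975} = \frac{99811861}{45560700}$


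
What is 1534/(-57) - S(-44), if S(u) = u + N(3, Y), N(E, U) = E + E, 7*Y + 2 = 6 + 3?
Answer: 632/57 ≈ 11.088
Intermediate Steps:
Y = 1 (Y = -2/7 + (6 + 3)/7 = -2/7 + (⅐)*9 = -2/7 + 9/7 = 1)
N(E, U) = 2*E
S(u) = 6 + u (S(u) = u + 2*3 = u + 6 = 6 + u)
1534/(-57) - S(-44) = 1534/(-57) - (6 - 44) = 1534*(-1/57) - 1*(-38) = -1534/57 + 38 = 632/57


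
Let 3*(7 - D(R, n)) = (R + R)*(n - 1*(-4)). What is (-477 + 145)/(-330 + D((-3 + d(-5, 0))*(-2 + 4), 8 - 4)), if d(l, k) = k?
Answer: 332/291 ≈ 1.1409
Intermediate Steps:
D(R, n) = 7 - 2*R*(4 + n)/3 (D(R, n) = 7 - (R + R)*(n - 1*(-4))/3 = 7 - 2*R*(n + 4)/3 = 7 - 2*R*(4 + n)/3)
(-477 + 145)/(-330 + D((-3 + d(-5, 0))*(-2 + 4), 8 - 4)) = (-477 + 145)/(-330 + (7 - 8*(-3 + 0)*(-2 + 4)/3 - 2*(-3 + 0)*(-2 + 4)*(8 - 4)/3)) = -332/(-330 + (7 - (-8)*2 - 2/3*(-3*2)*4)) = -332/(-330 + (7 - 8/3*(-6) - 2/3*(-6)*4)) = -332/(-330 + (7 + 16 + 16)) = -332/(-330 + 39) = -332/(-291) = -332*(-1/291) = 332/291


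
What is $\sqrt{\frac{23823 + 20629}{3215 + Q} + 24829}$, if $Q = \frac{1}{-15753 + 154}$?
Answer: $\frac{\sqrt{244071175754629626}}{3134424} \approx 157.62$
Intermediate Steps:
$Q = - \frac{1}{15599}$ ($Q = \frac{1}{-15599} = - \frac{1}{15599} \approx -6.4107 \cdot 10^{-5}$)
$\sqrt{\frac{23823 + 20629}{3215 + Q} + 24829} = \sqrt{\frac{23823 + 20629}{3215 - \frac{1}{15599}} + 24829} = \sqrt{\frac{44452}{\frac{50150784}{15599}} + 24829} = \sqrt{44452 \cdot \frac{15599}{50150784} + 24829} = \sqrt{\frac{173351687}{12537696} + 24829} = \sqrt{\frac{311471805671}{12537696}} = \frac{\sqrt{244071175754629626}}{3134424}$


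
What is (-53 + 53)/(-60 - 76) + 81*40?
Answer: 3240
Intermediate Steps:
(-53 + 53)/(-60 - 76) + 81*40 = 0/(-136) + 3240 = 0*(-1/136) + 3240 = 0 + 3240 = 3240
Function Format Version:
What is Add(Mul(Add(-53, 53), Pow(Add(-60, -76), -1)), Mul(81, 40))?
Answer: 3240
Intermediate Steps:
Add(Mul(Add(-53, 53), Pow(Add(-60, -76), -1)), Mul(81, 40)) = Add(Mul(0, Pow(-136, -1)), 3240) = Add(Mul(0, Rational(-1, 136)), 3240) = Add(0, 3240) = 3240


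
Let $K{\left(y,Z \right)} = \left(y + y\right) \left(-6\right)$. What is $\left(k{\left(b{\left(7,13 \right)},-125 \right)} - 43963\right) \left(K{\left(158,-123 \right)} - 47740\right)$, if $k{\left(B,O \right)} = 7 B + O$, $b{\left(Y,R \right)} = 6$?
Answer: $2186267256$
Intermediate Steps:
$K{\left(y,Z \right)} = - 12 y$ ($K{\left(y,Z \right)} = 2 y \left(-6\right) = - 12 y$)
$k{\left(B,O \right)} = O + 7 B$
$\left(k{\left(b{\left(7,13 \right)},-125 \right)} - 43963\right) \left(K{\left(158,-123 \right)} - 47740\right) = \left(\left(-125 + 7 \cdot 6\right) - 43963\right) \left(\left(-12\right) 158 - 47740\right) = \left(\left(-125 + 42\right) - 43963\right) \left(-1896 - 47740\right) = \left(-83 - 43963\right) \left(-49636\right) = \left(-44046\right) \left(-49636\right) = 2186267256$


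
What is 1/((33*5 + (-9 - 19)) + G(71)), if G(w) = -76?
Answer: 1/61 ≈ 0.016393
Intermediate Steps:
1/((33*5 + (-9 - 19)) + G(71)) = 1/((33*5 + (-9 - 19)) - 76) = 1/((165 - 28) - 76) = 1/(137 - 76) = 1/61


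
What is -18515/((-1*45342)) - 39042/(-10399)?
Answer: 1962779849/471511458 ≈ 4.1627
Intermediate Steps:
-18515/((-1*45342)) - 39042/(-10399) = -18515/(-45342) - 39042*(-1/10399) = -18515*(-1/45342) + 39042/10399 = 18515/45342 + 39042/10399 = 1962779849/471511458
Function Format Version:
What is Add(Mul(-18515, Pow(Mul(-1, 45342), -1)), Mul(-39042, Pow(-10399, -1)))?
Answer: Rational(1962779849, 471511458) ≈ 4.1627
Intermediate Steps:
Add(Mul(-18515, Pow(Mul(-1, 45342), -1)), Mul(-39042, Pow(-10399, -1))) = Add(Mul(-18515, Pow(-45342, -1)), Mul(-39042, Rational(-1, 10399))) = Add(Mul(-18515, Rational(-1, 45342)), Rational(39042, 10399)) = Add(Rational(18515, 45342), Rational(39042, 10399)) = Rational(1962779849, 471511458)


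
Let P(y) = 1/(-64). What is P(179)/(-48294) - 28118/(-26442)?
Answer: 4828199485/4540408704 ≈ 1.0634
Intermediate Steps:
P(y) = -1/64
P(179)/(-48294) - 28118/(-26442) = -1/64/(-48294) - 28118/(-26442) = -1/64*(-1/48294) - 28118*(-1/26442) = 1/3090816 + 14059/13221 = 4828199485/4540408704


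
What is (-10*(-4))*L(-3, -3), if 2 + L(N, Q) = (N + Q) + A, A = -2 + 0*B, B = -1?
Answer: -400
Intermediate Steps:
A = -2 (A = -2 + 0*(-1) = -2 + 0 = -2)
L(N, Q) = -4 + N + Q (L(N, Q) = -2 + ((N + Q) - 2) = -2 + (-2 + N + Q) = -4 + N + Q)
(-10*(-4))*L(-3, -3) = (-10*(-4))*(-4 - 3 - 3) = 40*(-10) = -400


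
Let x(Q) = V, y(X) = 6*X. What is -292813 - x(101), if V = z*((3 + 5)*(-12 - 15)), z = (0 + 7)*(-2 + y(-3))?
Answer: -323053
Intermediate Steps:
z = -140 (z = (0 + 7)*(-2 + 6*(-3)) = 7*(-2 - 18) = 7*(-20) = -140)
V = 30240 (V = -140*(3 + 5)*(-12 - 15) = -1120*(-27) = -140*(-216) = 30240)
x(Q) = 30240
-292813 - x(101) = -292813 - 1*30240 = -292813 - 30240 = -323053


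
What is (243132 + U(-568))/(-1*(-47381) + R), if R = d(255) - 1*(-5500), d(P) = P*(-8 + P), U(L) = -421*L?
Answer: 241130/57933 ≈ 4.1622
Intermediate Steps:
R = 68485 (R = 255*(-8 + 255) - 1*(-5500) = 255*247 + 5500 = 62985 + 5500 = 68485)
(243132 + U(-568))/(-1*(-47381) + R) = (243132 - 421*(-568))/(-1*(-47381) + 68485) = (243132 + 239128)/(47381 + 68485) = 482260/115866 = 482260*(1/115866) = 241130/57933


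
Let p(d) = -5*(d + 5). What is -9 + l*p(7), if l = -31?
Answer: 1851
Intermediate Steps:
p(d) = -25 - 5*d (p(d) = -5*(5 + d) = -25 - 5*d)
-9 + l*p(7) = -9 - 31*(-25 - 5*7) = -9 - 31*(-25 - 35) = -9 - 31*(-60) = -9 + 1860 = 1851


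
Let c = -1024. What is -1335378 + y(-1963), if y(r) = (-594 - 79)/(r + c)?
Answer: -3988773413/2987 ≈ -1.3354e+6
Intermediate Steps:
y(r) = -673/(-1024 + r) (y(r) = (-594 - 79)/(r - 1024) = -673/(-1024 + r))
-1335378 + y(-1963) = -1335378 - 673/(-1024 - 1963) = -1335378 - 673/(-2987) = -1335378 - 673*(-1/2987) = -1335378 + 673/2987 = -3988773413/2987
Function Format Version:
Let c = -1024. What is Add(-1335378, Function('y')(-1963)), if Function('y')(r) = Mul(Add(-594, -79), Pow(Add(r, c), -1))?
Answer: Rational(-3988773413, 2987) ≈ -1.3354e+6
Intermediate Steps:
Function('y')(r) = Mul(-673, Pow(Add(-1024, r), -1)) (Function('y')(r) = Mul(Add(-594, -79), Pow(Add(r, -1024), -1)) = Mul(-673, Pow(Add(-1024, r), -1)))
Add(-1335378, Function('y')(-1963)) = Add(-1335378, Mul(-673, Pow(Add(-1024, -1963), -1))) = Add(-1335378, Mul(-673, Pow(-2987, -1))) = Add(-1335378, Mul(-673, Rational(-1, 2987))) = Add(-1335378, Rational(673, 2987)) = Rational(-3988773413, 2987)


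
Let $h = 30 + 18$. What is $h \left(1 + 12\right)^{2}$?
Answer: $8112$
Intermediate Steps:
$h = 48$
$h \left(1 + 12\right)^{2} = 48 \left(1 + 12\right)^{2} = 48 \cdot 13^{2} = 48 \cdot 169 = 8112$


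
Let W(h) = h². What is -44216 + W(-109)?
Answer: -32335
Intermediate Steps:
-44216 + W(-109) = -44216 + (-109)² = -44216 + 11881 = -32335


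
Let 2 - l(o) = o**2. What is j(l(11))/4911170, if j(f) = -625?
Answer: -125/982234 ≈ -0.00012726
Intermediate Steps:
l(o) = 2 - o**2
j(l(11))/4911170 = -625/4911170 = -625*1/4911170 = -125/982234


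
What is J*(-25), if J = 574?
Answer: -14350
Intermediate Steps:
J*(-25) = 574*(-25) = -14350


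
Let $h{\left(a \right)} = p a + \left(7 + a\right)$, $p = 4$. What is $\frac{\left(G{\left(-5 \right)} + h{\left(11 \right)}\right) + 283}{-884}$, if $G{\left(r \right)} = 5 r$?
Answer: $- \frac{80}{221} \approx -0.36199$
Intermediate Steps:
$h{\left(a \right)} = 7 + 5 a$ ($h{\left(a \right)} = 4 a + \left(7 + a\right) = 7 + 5 a$)
$\frac{\left(G{\left(-5 \right)} + h{\left(11 \right)}\right) + 283}{-884} = \frac{\left(5 \left(-5\right) + \left(7 + 5 \cdot 11\right)\right) + 283}{-884} = \left(\left(-25 + \left(7 + 55\right)\right) + 283\right) \left(- \frac{1}{884}\right) = \left(\left(-25 + 62\right) + 283\right) \left(- \frac{1}{884}\right) = \left(37 + 283\right) \left(- \frac{1}{884}\right) = 320 \left(- \frac{1}{884}\right) = - \frac{80}{221}$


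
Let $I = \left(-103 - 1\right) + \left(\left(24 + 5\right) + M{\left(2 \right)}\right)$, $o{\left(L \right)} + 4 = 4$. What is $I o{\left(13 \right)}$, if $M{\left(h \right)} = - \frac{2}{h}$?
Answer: $0$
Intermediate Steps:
$o{\left(L \right)} = 0$ ($o{\left(L \right)} = -4 + 4 = 0$)
$I = -76$ ($I = \left(-103 - 1\right) + \left(\left(24 + 5\right) - \frac{2}{2}\right) = -104 + \left(29 - 1\right) = -104 + 28 = -76$)
$I o{\left(13 \right)} = \left(-76\right) 0 = 0$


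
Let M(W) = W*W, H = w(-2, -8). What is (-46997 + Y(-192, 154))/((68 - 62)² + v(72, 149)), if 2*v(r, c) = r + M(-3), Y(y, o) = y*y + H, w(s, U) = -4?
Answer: -6758/51 ≈ -132.51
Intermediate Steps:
H = -4
M(W) = W²
Y(y, o) = -4 + y² (Y(y, o) = y*y - 4 = y² - 4 = -4 + y²)
v(r, c) = 9/2 + r/2 (v(r, c) = (r + (-3)²)/2 = (r + 9)/2 = (9 + r)/2 = 9/2 + r/2)
(-46997 + Y(-192, 154))/((68 - 62)² + v(72, 149)) = (-46997 + (-4 + (-192)²))/((68 - 62)² + (9/2 + (½)*72)) = (-46997 + (-4 + 36864))/(6² + (9/2 + 36)) = (-46997 + 36860)/(36 + 81/2) = -10137/153/2 = -10137*2/153 = -6758/51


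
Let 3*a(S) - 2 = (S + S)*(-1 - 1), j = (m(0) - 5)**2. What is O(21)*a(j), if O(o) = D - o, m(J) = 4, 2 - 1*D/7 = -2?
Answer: -14/3 ≈ -4.6667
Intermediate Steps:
D = 28 (D = 14 - 7*(-2) = 14 + 14 = 28)
O(o) = 28 - o
j = 1 (j = (4 - 5)**2 = (-1)**2 = 1)
a(S) = 2/3 - 4*S/3 (a(S) = 2/3 + ((S + S)*(-1 - 1))/3 = 2/3 + ((2*S)*(-2))/3 = 2/3 + (-4*S)/3 = 2/3 - 4*S/3)
O(21)*a(j) = (28 - 1*21)*(2/3 - 4/3*1) = (28 - 21)*(2/3 - 4/3) = 7*(-2/3) = -14/3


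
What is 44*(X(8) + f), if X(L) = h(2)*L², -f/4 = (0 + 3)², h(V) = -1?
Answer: -4400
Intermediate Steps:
f = -36 (f = -4*(0 + 3)² = -4*3² = -4*9 = -36)
X(L) = -L²
44*(X(8) + f) = 44*(-1*8² - 36) = 44*(-1*64 - 36) = 44*(-64 - 36) = 44*(-100) = -4400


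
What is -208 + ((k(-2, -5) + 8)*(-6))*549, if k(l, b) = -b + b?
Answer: -26560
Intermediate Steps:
k(l, b) = 0
-208 + ((k(-2, -5) + 8)*(-6))*549 = -208 + ((0 + 8)*(-6))*549 = -208 + (8*(-6))*549 = -208 - 48*549 = -208 - 26352 = -26560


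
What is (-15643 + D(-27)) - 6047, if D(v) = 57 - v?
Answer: -21606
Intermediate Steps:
(-15643 + D(-27)) - 6047 = (-15643 + (57 - 1*(-27))) - 6047 = (-15643 + (57 + 27)) - 6047 = (-15643 + 84) - 6047 = -15559 - 6047 = -21606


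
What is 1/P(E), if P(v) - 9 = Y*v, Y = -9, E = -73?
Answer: 1/666 ≈ 0.0015015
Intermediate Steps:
P(v) = 9 - 9*v
1/P(E) = 1/(9 - 9*(-73)) = 1/(9 + 657) = 1/666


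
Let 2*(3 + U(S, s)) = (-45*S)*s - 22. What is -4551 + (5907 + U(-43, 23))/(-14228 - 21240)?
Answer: -322886027/70936 ≈ -4551.8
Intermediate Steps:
U(S, s) = -14 - 45*S*s/2 (U(S, s) = -3 + ((-45*S)*s - 22)/2 = -3 + (-45*S*s - 22)/2 = -3 + (-22 - 45*S*s)/2 = -3 + (-11 - 45*S*s/2) = -14 - 45*S*s/2)
-4551 + (5907 + U(-43, 23))/(-14228 - 21240) = -4551 + (5907 + (-14 - 45/2*(-43)*23))/(-14228 - 21240) = -4551 + (5907 + (-14 + 44505/2))/(-35468) = -4551 + (5907 + 44477/2)*(-1/35468) = -4551 + (56291/2)*(-1/35468) = -4551 - 56291/70936 = -322886027/70936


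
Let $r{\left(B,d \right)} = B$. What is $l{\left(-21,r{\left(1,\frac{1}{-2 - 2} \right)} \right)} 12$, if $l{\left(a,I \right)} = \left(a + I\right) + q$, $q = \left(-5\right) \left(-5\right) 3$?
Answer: $660$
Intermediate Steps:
$q = 75$ ($q = 25 \cdot 3 = 75$)
$l{\left(a,I \right)} = 75 + I + a$ ($l{\left(a,I \right)} = \left(a + I\right) + 75 = \left(I + a\right) + 75 = 75 + I + a$)
$l{\left(-21,r{\left(1,\frac{1}{-2 - 2} \right)} \right)} 12 = \left(75 + 1 - 21\right) 12 = 55 \cdot 12 = 660$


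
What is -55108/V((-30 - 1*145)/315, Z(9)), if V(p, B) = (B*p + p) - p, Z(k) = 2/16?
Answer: 3967776/5 ≈ 7.9356e+5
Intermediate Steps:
Z(k) = ⅛ (Z(k) = 2*(1/16) = ⅛)
V(p, B) = B*p (V(p, B) = (p + B*p) - p = B*p)
-55108/V((-30 - 1*145)/315, Z(9)) = -55108*2520/(-30 - 1*145) = -55108*2520/(-30 - 145) = -55108/((-175*1/315)/8) = -55108/((⅛)*(-5/9)) = -55108/(-5/72) = -55108*(-72/5) = 3967776/5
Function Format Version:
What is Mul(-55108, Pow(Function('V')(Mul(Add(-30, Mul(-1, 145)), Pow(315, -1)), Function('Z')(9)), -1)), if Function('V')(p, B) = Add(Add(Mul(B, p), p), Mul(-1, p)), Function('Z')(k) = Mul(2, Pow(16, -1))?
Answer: Rational(3967776, 5) ≈ 7.9356e+5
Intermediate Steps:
Function('Z')(k) = Rational(1, 8) (Function('Z')(k) = Mul(2, Rational(1, 16)) = Rational(1, 8))
Function('V')(p, B) = Mul(B, p) (Function('V')(p, B) = Add(Add(p, Mul(B, p)), Mul(-1, p)) = Mul(B, p))
Mul(-55108, Pow(Function('V')(Mul(Add(-30, Mul(-1, 145)), Pow(315, -1)), Function('Z')(9)), -1)) = Mul(-55108, Pow(Mul(Rational(1, 8), Mul(Add(-30, Mul(-1, 145)), Pow(315, -1))), -1)) = Mul(-55108, Pow(Mul(Rational(1, 8), Mul(Add(-30, -145), Rational(1, 315))), -1)) = Mul(-55108, Pow(Mul(Rational(1, 8), Mul(-175, Rational(1, 315))), -1)) = Mul(-55108, Pow(Mul(Rational(1, 8), Rational(-5, 9)), -1)) = Mul(-55108, Pow(Rational(-5, 72), -1)) = Mul(-55108, Rational(-72, 5)) = Rational(3967776, 5)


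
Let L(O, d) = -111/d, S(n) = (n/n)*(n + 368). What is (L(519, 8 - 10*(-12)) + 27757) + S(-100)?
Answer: 3587089/128 ≈ 28024.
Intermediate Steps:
S(n) = 368 + n (S(n) = 1*(368 + n) = 368 + n)
(L(519, 8 - 10*(-12)) + 27757) + S(-100) = (-111/(8 - 10*(-12)) + 27757) + (368 - 100) = (-111/(8 + 120) + 27757) + 268 = (-111/128 + 27757) + 268 = 3552785/128 + 268 = 3587089/128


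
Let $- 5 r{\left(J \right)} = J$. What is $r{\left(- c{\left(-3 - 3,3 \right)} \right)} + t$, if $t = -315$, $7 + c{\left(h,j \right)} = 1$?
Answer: $- \frac{1581}{5} \approx -316.2$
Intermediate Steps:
$c{\left(h,j \right)} = -6$ ($c{\left(h,j \right)} = -7 + 1 = -6$)
$r{\left(J \right)} = - \frac{J}{5}$
$r{\left(- c{\left(-3 - 3,3 \right)} \right)} + t = - \frac{\left(-1\right) \left(-6\right)}{5} - 315 = \left(- \frac{1}{5}\right) 6 - 315 = - \frac{6}{5} - 315 = - \frac{1581}{5}$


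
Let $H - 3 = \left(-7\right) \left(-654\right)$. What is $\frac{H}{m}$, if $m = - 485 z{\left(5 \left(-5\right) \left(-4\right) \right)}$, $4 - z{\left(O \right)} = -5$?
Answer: $- \frac{509}{485} \approx -1.0495$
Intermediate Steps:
$z{\left(O \right)} = 9$ ($z{\left(O \right)} = 4 - -5 = 4 + 5 = 9$)
$H = 4581$ ($H = 3 - -4578 = 3 + 4578 = 4581$)
$m = -4365$ ($m = \left(-485\right) 9 = -4365$)
$\frac{H}{m} = \frac{4581}{-4365} = 4581 \left(- \frac{1}{4365}\right) = - \frac{509}{485}$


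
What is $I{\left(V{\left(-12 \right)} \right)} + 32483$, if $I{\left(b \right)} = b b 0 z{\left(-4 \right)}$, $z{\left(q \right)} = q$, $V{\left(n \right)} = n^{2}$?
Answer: $32483$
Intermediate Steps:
$I{\left(b \right)} = 0$ ($I{\left(b \right)} = b b 0 \left(-4\right) = b 0 \left(-4\right) = 0 \left(-4\right) = 0$)
$I{\left(V{\left(-12 \right)} \right)} + 32483 = 0 + 32483 = 32483$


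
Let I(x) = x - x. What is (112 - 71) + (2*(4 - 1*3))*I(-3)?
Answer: 41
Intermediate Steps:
I(x) = 0
(112 - 71) + (2*(4 - 1*3))*I(-3) = (112 - 71) + (2*(4 - 1*3))*0 = 41 + (2*(4 - 3))*0 = 41 + (2*1)*0 = 41 + 2*0 = 41 + 0 = 41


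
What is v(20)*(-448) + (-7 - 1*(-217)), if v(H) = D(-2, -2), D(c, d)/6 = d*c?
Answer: -10542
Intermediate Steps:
D(c, d) = 6*c*d (D(c, d) = 6*(d*c) = 6*(c*d) = 6*c*d)
v(H) = 24 (v(H) = 6*(-2)*(-2) = 24)
v(20)*(-448) + (-7 - 1*(-217)) = 24*(-448) + (-7 - 1*(-217)) = -10752 + (-7 + 217) = -10752 + 210 = -10542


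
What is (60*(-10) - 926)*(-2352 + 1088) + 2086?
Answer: 1930950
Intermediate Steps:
(60*(-10) - 926)*(-2352 + 1088) + 2086 = (-600 - 926)*(-1264) + 2086 = -1526*(-1264) + 2086 = 1928864 + 2086 = 1930950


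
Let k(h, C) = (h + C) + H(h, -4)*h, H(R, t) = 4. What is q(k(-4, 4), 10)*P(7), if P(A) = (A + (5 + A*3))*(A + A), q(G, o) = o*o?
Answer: 46200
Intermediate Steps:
k(h, C) = C + 5*h (k(h, C) = (h + C) + 4*h = (C + h) + 4*h = C + 5*h)
q(G, o) = o²
P(A) = 2*A*(5 + 4*A) (P(A) = (A + (5 + 3*A))*(2*A) = (5 + 4*A)*(2*A) = 2*A*(5 + 4*A))
q(k(-4, 4), 10)*P(7) = 10²*(2*7*(5 + 4*7)) = 100*(2*7*(5 + 28)) = 100*(2*7*33) = 100*462 = 46200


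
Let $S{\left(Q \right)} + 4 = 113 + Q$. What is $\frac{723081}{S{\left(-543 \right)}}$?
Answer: $- \frac{723081}{434} \approx -1666.1$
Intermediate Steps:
$S{\left(Q \right)} = 109 + Q$ ($S{\left(Q \right)} = -4 + \left(113 + Q\right) = 109 + Q$)
$\frac{723081}{S{\left(-543 \right)}} = \frac{723081}{109 - 543} = \frac{723081}{-434} = 723081 \left(- \frac{1}{434}\right) = - \frac{723081}{434}$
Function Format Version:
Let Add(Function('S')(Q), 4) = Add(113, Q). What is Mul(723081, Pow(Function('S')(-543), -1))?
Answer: Rational(-723081, 434) ≈ -1666.1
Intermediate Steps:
Function('S')(Q) = Add(109, Q) (Function('S')(Q) = Add(-4, Add(113, Q)) = Add(109, Q))
Mul(723081, Pow(Function('S')(-543), -1)) = Mul(723081, Pow(Add(109, -543), -1)) = Mul(723081, Pow(-434, -1)) = Mul(723081, Rational(-1, 434)) = Rational(-723081, 434)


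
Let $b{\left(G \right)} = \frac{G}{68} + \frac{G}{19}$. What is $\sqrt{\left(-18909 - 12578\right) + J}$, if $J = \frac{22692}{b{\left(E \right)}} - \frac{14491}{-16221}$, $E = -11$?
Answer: $\frac{2 i \sqrt{415832570453321142}}{5174499} \approx 249.24 i$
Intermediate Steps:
$b{\left(G \right)} = \frac{87 G}{1292}$ ($b{\left(G \right)} = G \frac{1}{68} + G \frac{1}{19} = \frac{G}{68} + \frac{G}{19} = \frac{87 G}{1292}$)
$J = - \frac{158518149419}{5174499}$ ($J = \frac{22692}{\frac{87}{1292} \left(-11\right)} - \frac{14491}{-16221} = \frac{22692}{- \frac{957}{1292}} - - \frac{14491}{16221} = 22692 \left(- \frac{1292}{957}\right) + \frac{14491}{16221} = - \frac{9772688}{319} + \frac{14491}{16221} = - \frac{158518149419}{5174499} \approx -30635.0$)
$\sqrt{\left(-18909 - 12578\right) + J} = \sqrt{\left(-18909 - 12578\right) - \frac{158518149419}{5174499}} = \sqrt{-31487 - \frac{158518149419}{5174499}} = \sqrt{- \frac{321447599432}{5174499}} = \frac{2 i \sqrt{415832570453321142}}{5174499}$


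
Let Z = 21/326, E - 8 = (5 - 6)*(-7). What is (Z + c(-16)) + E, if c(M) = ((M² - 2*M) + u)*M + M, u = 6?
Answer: -1533809/326 ≈ -4704.9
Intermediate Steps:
E = 15 (E = 8 + (5 - 6)*(-7) = 8 - 1*(-7) = 8 + 7 = 15)
Z = 21/326 (Z = 21*(1/326) = 21/326 ≈ 0.064417)
c(M) = M + M*(6 + M² - 2*M) (c(M) = ((M² - 2*M) + 6)*M + M = (6 + M² - 2*M)*M + M = M*(6 + M² - 2*M) + M = M + M*(6 + M² - 2*M))
(Z + c(-16)) + E = (21/326 - 16*(7 + (-16)² - 2*(-16))) + 15 = (21/326 - 16*(7 + 256 + 32)) + 15 = (21/326 - 16*295) + 15 = (21/326 - 4720) + 15 = -1538699/326 + 15 = -1533809/326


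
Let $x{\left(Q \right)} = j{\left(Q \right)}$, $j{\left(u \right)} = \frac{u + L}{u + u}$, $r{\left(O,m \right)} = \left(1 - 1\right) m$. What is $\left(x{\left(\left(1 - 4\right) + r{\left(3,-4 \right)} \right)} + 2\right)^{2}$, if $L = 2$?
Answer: $\frac{169}{36} \approx 4.6944$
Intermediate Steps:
$r{\left(O,m \right)} = 0$ ($r{\left(O,m \right)} = 0 m = 0$)
$j{\left(u \right)} = \frac{2 + u}{2 u}$ ($j{\left(u \right)} = \frac{u + 2}{u + u} = \frac{2 + u}{2 u}$)
$x{\left(Q \right)} = \frac{2 + Q}{2 Q}$
$\left(x{\left(\left(1 - 4\right) + r{\left(3,-4 \right)} \right)} + 2\right)^{2} = \left(\frac{2 + \left(\left(1 - 4\right) + 0\right)}{2 \left(\left(1 - 4\right) + 0\right)} + 2\right)^{2} = \left(\frac{2 + \left(-3 + 0\right)}{2 \left(-3 + 0\right)} + 2\right)^{2} = \left(\frac{2 - 3}{2 \left(-3\right)} + 2\right)^{2} = \left(\frac{1}{2} \left(- \frac{1}{3}\right) \left(-1\right) + 2\right)^{2} = \left(\frac{1}{6} + 2\right)^{2} = \left(\frac{13}{6}\right)^{2} = \frac{169}{36}$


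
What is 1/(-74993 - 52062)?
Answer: -1/127055 ≈ -7.8706e-6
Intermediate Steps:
1/(-74993 - 52062) = 1/(-127055) = -1/127055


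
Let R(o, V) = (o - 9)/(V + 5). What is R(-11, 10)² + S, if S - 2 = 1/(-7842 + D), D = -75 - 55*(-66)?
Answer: 48583/12861 ≈ 3.7775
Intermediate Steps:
D = 3555 (D = -75 + 3630 = 3555)
R(o, V) = (-9 + o)/(5 + V)
S = 8573/4287 (S = 2 + 1/(-7842 + 3555) = 2 + 1/(-4287) = 2 - 1/4287 = 8573/4287 ≈ 1.9998)
R(-11, 10)² + S = ((-9 - 11)/(5 + 10))² + 8573/4287 = (-20/15)² + 8573/4287 = ((1/15)*(-20))² + 8573/4287 = (-4/3)² + 8573/4287 = 16/9 + 8573/4287 = 48583/12861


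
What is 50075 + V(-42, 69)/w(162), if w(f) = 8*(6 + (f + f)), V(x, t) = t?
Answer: 44066023/880 ≈ 50075.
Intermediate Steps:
w(f) = 48 + 16*f (w(f) = 8*(6 + 2*f) = 48 + 16*f)
50075 + V(-42, 69)/w(162) = 50075 + 69/(48 + 16*162) = 50075 + 69/(48 + 2592) = 50075 + 69/2640 = 50075 + 69*(1/2640) = 50075 + 23/880 = 44066023/880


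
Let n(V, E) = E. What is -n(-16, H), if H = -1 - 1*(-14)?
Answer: -13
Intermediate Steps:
H = 13 (H = -1 + 14 = 13)
-n(-16, H) = -1*13 = -13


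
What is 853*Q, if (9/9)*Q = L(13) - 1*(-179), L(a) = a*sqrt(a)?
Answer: 152687 + 11089*sqrt(13) ≈ 1.9267e+5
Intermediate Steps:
L(a) = a**(3/2)
Q = 179 + 13*sqrt(13) (Q = 13**(3/2) - 1*(-179) = 13*sqrt(13) + 179 = 179 + 13*sqrt(13) ≈ 225.87)
853*Q = 853*(179 + 13*sqrt(13)) = 152687 + 11089*sqrt(13)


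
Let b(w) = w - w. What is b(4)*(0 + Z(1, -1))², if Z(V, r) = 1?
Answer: 0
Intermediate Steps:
b(w) = 0
b(4)*(0 + Z(1, -1))² = 0*(0 + 1)² = 0*1² = 0*1 = 0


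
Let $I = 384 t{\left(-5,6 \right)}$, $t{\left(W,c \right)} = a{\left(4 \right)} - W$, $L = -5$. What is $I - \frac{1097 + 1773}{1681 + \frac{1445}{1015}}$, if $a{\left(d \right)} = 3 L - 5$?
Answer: $- \frac{983903465}{170766} \approx -5761.7$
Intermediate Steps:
$a{\left(d \right)} = -20$ ($a{\left(d \right)} = 3 \left(-5\right) - 5 = -15 - 5 = -20$)
$t{\left(W,c \right)} = -20 - W$
$I = -5760$ ($I = 384 \left(-20 - -5\right) = 384 \left(-20 + 5\right) = 384 \left(-15\right) = -5760$)
$I - \frac{1097 + 1773}{1681 + \frac{1445}{1015}} = -5760 - \frac{1097 + 1773}{1681 + \frac{1445}{1015}} = -5760 - \frac{2870}{1681 + 1445 \cdot \frac{1}{1015}} = -5760 - \frac{2870}{1681 + \frac{289}{203}} = -5760 - \frac{2870}{\frac{341532}{203}} = -5760 - 2870 \cdot \frac{203}{341532} = -5760 - \frac{291305}{170766} = - \frac{983903465}{170766}$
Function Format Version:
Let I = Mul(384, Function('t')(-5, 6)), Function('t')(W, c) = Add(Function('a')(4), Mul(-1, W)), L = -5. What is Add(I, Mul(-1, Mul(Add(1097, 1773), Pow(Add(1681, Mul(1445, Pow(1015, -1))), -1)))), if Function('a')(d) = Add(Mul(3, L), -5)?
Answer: Rational(-983903465, 170766) ≈ -5761.7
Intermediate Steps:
Function('a')(d) = -20 (Function('a')(d) = Add(Mul(3, -5), -5) = Add(-15, -5) = -20)
Function('t')(W, c) = Add(-20, Mul(-1, W))
I = -5760 (I = Mul(384, Add(-20, Mul(-1, -5))) = Mul(384, Add(-20, 5)) = Mul(384, -15) = -5760)
Add(I, Mul(-1, Mul(Add(1097, 1773), Pow(Add(1681, Mul(1445, Pow(1015, -1))), -1)))) = Add(-5760, Mul(-1, Mul(Add(1097, 1773), Pow(Add(1681, Mul(1445, Pow(1015, -1))), -1)))) = Add(-5760, Mul(-1, Mul(2870, Pow(Add(1681, Mul(1445, Rational(1, 1015))), -1)))) = Add(-5760, Mul(-1, Mul(2870, Pow(Add(1681, Rational(289, 203)), -1)))) = Add(-5760, Mul(-1, Mul(2870, Pow(Rational(341532, 203), -1)))) = Add(-5760, Mul(-1, Mul(2870, Rational(203, 341532)))) = Add(-5760, Mul(-1, Rational(291305, 170766))) = Add(-5760, Rational(-291305, 170766)) = Rational(-983903465, 170766)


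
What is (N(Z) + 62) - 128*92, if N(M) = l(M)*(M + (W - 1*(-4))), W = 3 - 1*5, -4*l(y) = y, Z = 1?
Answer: -46859/4 ≈ -11715.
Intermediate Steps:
l(y) = -y/4
W = -2 (W = 3 - 5 = -2)
N(M) = -M*(2 + M)/4 (N(M) = (-M/4)*(M + (-2 - 1*(-4))) = (-M/4)*(M + (-2 + 4)) = (-M/4)*(M + 2) = (-M/4)*(2 + M) = -M*(2 + M)/4)
(N(Z) + 62) - 128*92 = (-¼*1*(2 + 1) + 62) - 128*92 = (-¼*1*3 + 62) - 11776 = (-¾ + 62) - 11776 = 245/4 - 11776 = -46859/4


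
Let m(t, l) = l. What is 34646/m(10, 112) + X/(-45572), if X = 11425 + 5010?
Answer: 197130849/638008 ≈ 308.98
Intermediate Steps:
X = 16435
34646/m(10, 112) + X/(-45572) = 34646/112 + 16435/(-45572) = 34646*(1/112) + 16435*(-1/45572) = 17323/56 - 16435/45572 = 197130849/638008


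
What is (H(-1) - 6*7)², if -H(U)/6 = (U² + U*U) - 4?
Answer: 900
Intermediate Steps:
H(U) = 24 - 12*U² (H(U) = -6*((U² + U*U) - 4) = -6*((U² + U²) - 4) = -6*(2*U² - 4) = -6*(-4 + 2*U²) = 24 - 12*U²)
(H(-1) - 6*7)² = ((24 - 12*(-1)²) - 6*7)² = ((24 - 12*1) - 42)² = ((24 - 12) - 42)² = (12 - 42)² = (-30)² = 900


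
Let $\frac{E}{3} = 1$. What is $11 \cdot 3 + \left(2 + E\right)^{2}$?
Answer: $58$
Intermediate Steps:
$E = 3$ ($E = 3 \cdot 1 = 3$)
$11 \cdot 3 + \left(2 + E\right)^{2} = 11 \cdot 3 + \left(2 + 3\right)^{2} = 33 + 5^{2} = 33 + 25 = 58$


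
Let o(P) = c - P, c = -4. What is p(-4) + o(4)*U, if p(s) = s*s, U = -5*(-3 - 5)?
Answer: -304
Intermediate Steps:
o(P) = -4 - P
U = 40 (U = -5*(-8) = 40)
p(s) = s²
p(-4) + o(4)*U = (-4)² + (-4 - 1*4)*40 = 16 + (-4 - 4)*40 = 16 - 8*40 = 16 - 320 = -304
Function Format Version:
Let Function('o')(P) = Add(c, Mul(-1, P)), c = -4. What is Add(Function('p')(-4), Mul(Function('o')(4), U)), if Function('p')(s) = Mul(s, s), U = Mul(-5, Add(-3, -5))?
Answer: -304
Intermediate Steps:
Function('o')(P) = Add(-4, Mul(-1, P))
U = 40 (U = Mul(-5, -8) = 40)
Function('p')(s) = Pow(s, 2)
Add(Function('p')(-4), Mul(Function('o')(4), U)) = Add(Pow(-4, 2), Mul(Add(-4, Mul(-1, 4)), 40)) = Add(16, Mul(Add(-4, -4), 40)) = Add(16, Mul(-8, 40)) = Add(16, -320) = -304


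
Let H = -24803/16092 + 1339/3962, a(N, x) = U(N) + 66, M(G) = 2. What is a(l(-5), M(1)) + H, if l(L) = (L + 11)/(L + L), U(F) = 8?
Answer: 2320629499/31878252 ≈ 72.797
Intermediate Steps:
l(L) = (11 + L)/(2*L) (l(L) = (11 + L)/((2*L)) = (11 + L)*(1/(2*L)) = (11 + L)/(2*L))
a(N, x) = 74 (a(N, x) = 8 + 66 = 74)
H = -38361149/31878252 (H = -24803*1/16092 + 1339*(1/3962) = -24803/16092 + 1339/3962 = -38361149/31878252 ≈ -1.2034)
a(l(-5), M(1)) + H = 74 - 38361149/31878252 = 2320629499/31878252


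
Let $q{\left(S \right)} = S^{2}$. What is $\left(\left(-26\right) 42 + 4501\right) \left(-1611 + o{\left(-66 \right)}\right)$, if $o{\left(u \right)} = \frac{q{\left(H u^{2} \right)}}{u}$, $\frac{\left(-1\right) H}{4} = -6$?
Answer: $-564528037563$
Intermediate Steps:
$H = 24$ ($H = \left(-4\right) \left(-6\right) = 24$)
$o{\left(u \right)} = 576 u^{3}$ ($o{\left(u \right)} = \frac{\left(24 u^{2}\right)^{2}}{u} = \frac{576 u^{4}}{u} = 576 u^{3}$)
$\left(\left(-26\right) 42 + 4501\right) \left(-1611 + o{\left(-66 \right)}\right) = \left(\left(-26\right) 42 + 4501\right) \left(-1611 + 576 \left(-66\right)^{3}\right) = \left(-1092 + 4501\right) \left(-1611 + 576 \left(-287496\right)\right) = 3409 \left(-1611 - 165597696\right) = 3409 \left(-165599307\right) = -564528037563$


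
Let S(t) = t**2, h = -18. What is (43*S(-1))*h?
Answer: -774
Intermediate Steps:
(43*S(-1))*h = (43*(-1)**2)*(-18) = (43*1)*(-18) = 43*(-18) = -774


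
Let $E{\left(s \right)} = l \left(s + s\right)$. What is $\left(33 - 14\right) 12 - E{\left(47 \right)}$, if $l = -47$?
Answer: $4646$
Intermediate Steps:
$E{\left(s \right)} = - 94 s$ ($E{\left(s \right)} = - 47 \left(s + s\right) = - 47 \cdot 2 s = - 94 s$)
$\left(33 - 14\right) 12 - E{\left(47 \right)} = \left(33 - 14\right) 12 - \left(-94\right) 47 = 19 \cdot 12 - -4418 = 228 + 4418 = 4646$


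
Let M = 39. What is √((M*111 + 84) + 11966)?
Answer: √16379 ≈ 127.98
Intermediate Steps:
√((M*111 + 84) + 11966) = √((39*111 + 84) + 11966) = √((4329 + 84) + 11966) = √(4413 + 11966) = √16379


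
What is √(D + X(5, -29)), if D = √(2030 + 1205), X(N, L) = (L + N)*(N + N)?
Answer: √(-240 + √3235) ≈ 13.532*I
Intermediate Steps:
X(N, L) = 2*N*(L + N) (X(N, L) = (L + N)*(2*N) = 2*N*(L + N))
D = √3235 ≈ 56.877
√(D + X(5, -29)) = √(√3235 + 2*5*(-29 + 5)) = √(√3235 + 2*5*(-24)) = √(√3235 - 240) = √(-240 + √3235)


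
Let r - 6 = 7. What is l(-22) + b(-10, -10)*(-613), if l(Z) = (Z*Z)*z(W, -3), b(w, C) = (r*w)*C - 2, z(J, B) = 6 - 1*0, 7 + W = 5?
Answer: -792770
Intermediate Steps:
W = -2 (W = -7 + 5 = -2)
r = 13 (r = 6 + 7 = 13)
z(J, B) = 6 (z(J, B) = 6 + 0 = 6)
b(w, C) = -2 + 13*C*w (b(w, C) = (13*w)*C - 2 = 13*C*w - 2 = -2 + 13*C*w)
l(Z) = 6*Z² (l(Z) = (Z*Z)*6 = Z²*6 = 6*Z²)
l(-22) + b(-10, -10)*(-613) = 6*(-22)² + (-2 + 13*(-10)*(-10))*(-613) = 6*484 + (-2 + 1300)*(-613) = 2904 + 1298*(-613) = 2904 - 795674 = -792770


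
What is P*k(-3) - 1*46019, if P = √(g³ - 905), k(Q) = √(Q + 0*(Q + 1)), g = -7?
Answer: -46019 - 12*√26 ≈ -46080.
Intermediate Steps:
k(Q) = √Q (k(Q) = √(Q + 0*(1 + Q)) = √(Q + 0) = √Q)
P = 4*I*√78 (P = √((-7)³ - 905) = √(-343 - 905) = √(-1248) = 4*I*√78 ≈ 35.327*I)
P*k(-3) - 1*46019 = (4*I*√78)*√(-3) - 1*46019 = (4*I*√78)*(I*√3) - 46019 = -12*√26 - 46019 = -46019 - 12*√26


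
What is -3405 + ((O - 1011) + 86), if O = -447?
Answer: -4777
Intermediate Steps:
-3405 + ((O - 1011) + 86) = -3405 + ((-447 - 1011) + 86) = -3405 + (-1458 + 86) = -3405 - 1372 = -4777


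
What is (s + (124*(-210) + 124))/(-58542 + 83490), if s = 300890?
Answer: 6547/594 ≈ 11.022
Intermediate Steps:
(s + (124*(-210) + 124))/(-58542 + 83490) = (300890 + (124*(-210) + 124))/(-58542 + 83490) = (300890 + (-26040 + 124))/24948 = (300890 - 25916)*(1/24948) = 274974*(1/24948) = 6547/594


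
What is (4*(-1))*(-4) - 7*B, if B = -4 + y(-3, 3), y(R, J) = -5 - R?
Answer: 58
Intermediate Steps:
B = -6 (B = -4 + (-5 - 1*(-3)) = -4 + (-5 + 3) = -4 - 2 = -6)
(4*(-1))*(-4) - 7*B = (4*(-1))*(-4) - 7*(-6) = -4*(-4) + 42 = 16 + 42 = 58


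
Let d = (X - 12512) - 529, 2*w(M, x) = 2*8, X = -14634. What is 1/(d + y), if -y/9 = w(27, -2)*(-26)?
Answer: -1/25803 ≈ -3.8755e-5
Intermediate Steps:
w(M, x) = 8 (w(M, x) = (2*8)/2 = (1/2)*16 = 8)
d = -27675 (d = (-14634 - 12512) - 529 = -27146 - 529 = -27675)
y = 1872 (y = -72*(-26) = -9*(-208) = 1872)
1/(d + y) = 1/(-27675 + 1872) = 1/(-25803) = -1/25803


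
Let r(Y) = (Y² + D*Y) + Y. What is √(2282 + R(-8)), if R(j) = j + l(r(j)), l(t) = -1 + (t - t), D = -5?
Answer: √2273 ≈ 47.676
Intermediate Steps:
r(Y) = Y² - 4*Y (r(Y) = (Y² - 5*Y) + Y = Y² - 4*Y)
l(t) = -1 (l(t) = -1 + 0 = -1)
R(j) = -1 + j (R(j) = j - 1 = -1 + j)
√(2282 + R(-8)) = √(2282 + (-1 - 8)) = √(2282 - 9) = √2273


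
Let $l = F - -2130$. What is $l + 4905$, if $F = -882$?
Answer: $6153$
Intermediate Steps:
$l = 1248$ ($l = -882 - -2130 = -882 + 2130 = 1248$)
$l + 4905 = 1248 + 4905 = 6153$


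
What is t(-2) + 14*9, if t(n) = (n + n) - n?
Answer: 124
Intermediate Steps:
t(n) = n (t(n) = 2*n - n = n)
t(-2) + 14*9 = -2 + 14*9 = -2 + 126 = 124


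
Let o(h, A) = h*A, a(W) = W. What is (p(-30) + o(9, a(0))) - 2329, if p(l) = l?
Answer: -2359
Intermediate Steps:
o(h, A) = A*h
(p(-30) + o(9, a(0))) - 2329 = (-30 + 0*9) - 2329 = (-30 + 0) - 2329 = -30 - 2329 = -2359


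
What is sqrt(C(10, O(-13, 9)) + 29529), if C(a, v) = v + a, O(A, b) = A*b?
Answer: sqrt(29422) ≈ 171.53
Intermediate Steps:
C(a, v) = a + v
sqrt(C(10, O(-13, 9)) + 29529) = sqrt((10 - 13*9) + 29529) = sqrt((10 - 117) + 29529) = sqrt(-107 + 29529) = sqrt(29422)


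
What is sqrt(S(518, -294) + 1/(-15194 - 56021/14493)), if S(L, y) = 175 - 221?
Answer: I*sqrt(2231722665011947033)/220262663 ≈ 6.7823*I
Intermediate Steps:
S(L, y) = -46
sqrt(S(518, -294) + 1/(-15194 - 56021/14493)) = sqrt(-46 + 1/(-15194 - 56021/14493)) = sqrt(-46 + 1/(-220262663/14493)) = sqrt(-46 + 1*(-14493/220262663)) = sqrt(-46 - 14493/220262663) = sqrt(-10132096991/220262663) = I*sqrt(2231722665011947033)/220262663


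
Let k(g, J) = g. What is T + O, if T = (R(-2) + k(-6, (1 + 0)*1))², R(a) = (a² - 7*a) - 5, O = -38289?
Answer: -38240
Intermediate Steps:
R(a) = -5 + a² - 7*a
T = 49 (T = ((-5 + (-2)² - 7*(-2)) - 6)² = ((-5 + 4 + 14) - 6)² = (13 - 6)² = 7² = 49)
T + O = 49 - 38289 = -38240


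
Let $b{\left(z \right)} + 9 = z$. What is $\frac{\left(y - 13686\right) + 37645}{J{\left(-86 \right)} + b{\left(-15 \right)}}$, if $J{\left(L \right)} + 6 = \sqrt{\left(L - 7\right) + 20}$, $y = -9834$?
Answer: $- \frac{423750}{973} - \frac{14125 i \sqrt{73}}{973} \approx -435.51 - 124.03 i$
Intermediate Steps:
$J{\left(L \right)} = -6 + \sqrt{13 + L}$ ($J{\left(L \right)} = -6 + \sqrt{\left(L - 7\right) + 20} = -6 + \sqrt{\left(-7 + L\right) + 20} = -6 + \sqrt{13 + L}$)
$b{\left(z \right)} = -9 + z$
$\frac{\left(y - 13686\right) + 37645}{J{\left(-86 \right)} + b{\left(-15 \right)}} = \frac{\left(-9834 - 13686\right) + 37645}{\left(-6 + \sqrt{13 - 86}\right) - 24} = \frac{\left(-9834 - 13686\right) + 37645}{\left(-6 + \sqrt{-73}\right) - 24} = \frac{-23520 + 37645}{\left(-6 + i \sqrt{73}\right) - 24} = \frac{14125}{-30 + i \sqrt{73}}$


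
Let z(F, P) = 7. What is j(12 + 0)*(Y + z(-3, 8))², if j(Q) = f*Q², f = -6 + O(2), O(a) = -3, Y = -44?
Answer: -1774224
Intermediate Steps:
f = -9 (f = -6 - 3 = -9)
j(Q) = -9*Q²
j(12 + 0)*(Y + z(-3, 8))² = (-9*(12 + 0)²)*(-44 + 7)² = -9*12²*(-37)² = -9*144*1369 = -1296*1369 = -1774224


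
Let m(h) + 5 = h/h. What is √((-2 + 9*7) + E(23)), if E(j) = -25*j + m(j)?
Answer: I*√518 ≈ 22.76*I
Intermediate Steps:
m(h) = -4 (m(h) = -5 + h/h = -5 + 1 = -4)
E(j) = -4 - 25*j (E(j) = -25*j - 4 = -4 - 25*j)
√((-2 + 9*7) + E(23)) = √((-2 + 9*7) + (-4 - 25*23)) = √((-2 + 63) + (-4 - 575)) = √(61 - 579) = √(-518) = I*√518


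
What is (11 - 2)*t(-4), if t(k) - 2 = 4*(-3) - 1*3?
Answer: -117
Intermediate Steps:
t(k) = -13 (t(k) = 2 + (4*(-3) - 1*3) = 2 + (-12 - 3) = 2 - 15 = -13)
(11 - 2)*t(-4) = (11 - 2)*(-13) = 9*(-13) = -117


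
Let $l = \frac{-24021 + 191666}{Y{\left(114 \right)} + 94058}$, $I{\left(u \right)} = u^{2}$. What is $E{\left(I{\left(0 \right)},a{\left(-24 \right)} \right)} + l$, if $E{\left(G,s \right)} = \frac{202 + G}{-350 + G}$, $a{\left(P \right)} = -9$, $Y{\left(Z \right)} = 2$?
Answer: $\frac{3967563}{3292100} \approx 1.2052$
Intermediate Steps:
$l = \frac{33529}{18812}$ ($l = \frac{-24021 + 191666}{2 + 94058} = \frac{167645}{94060} = 167645 \cdot \frac{1}{94060} = \frac{33529}{18812} \approx 1.7823$)
$E{\left(G,s \right)} = \frac{202 + G}{-350 + G}$
$E{\left(I{\left(0 \right)},a{\left(-24 \right)} \right)} + l = \frac{202 + 0^{2}}{-350 + 0^{2}} + \frac{33529}{18812} = \frac{202 + 0}{-350 + 0} + \frac{33529}{18812} = \frac{1}{-350} \cdot 202 + \frac{33529}{18812} = \left(- \frac{1}{350}\right) 202 + \frac{33529}{18812} = - \frac{101}{175} + \frac{33529}{18812} = \frac{3967563}{3292100}$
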